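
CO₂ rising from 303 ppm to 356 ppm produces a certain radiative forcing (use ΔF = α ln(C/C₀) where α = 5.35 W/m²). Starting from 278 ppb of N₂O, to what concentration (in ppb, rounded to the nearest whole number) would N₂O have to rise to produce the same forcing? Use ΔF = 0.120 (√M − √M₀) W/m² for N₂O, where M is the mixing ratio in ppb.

M ≈ 569 ppb

CO₂ forcing: 5.35 × ln(356/303) = 5.35 × 0.161198 = 0.86241 W/m².
Set 0.120(√M − √278) = 0.86241: √M = 0.86241/0.120 + √278 = 7.1868 + 16.6733 = 23.8601.
M = (23.8601)² = 569.30 ppb.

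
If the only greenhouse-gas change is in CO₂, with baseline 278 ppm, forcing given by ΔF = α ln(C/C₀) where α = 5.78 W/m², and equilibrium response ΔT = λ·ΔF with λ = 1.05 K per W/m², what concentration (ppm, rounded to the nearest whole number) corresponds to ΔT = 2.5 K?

Required forcing: ΔF = ΔT/λ = 2.5/1.05 = 2.3810 W/m².
Then ln(C/278) = ΔF/5.78 = 2.3810/5.78 = 0.41194.
So C = 278 × e^0.41194 = 278 × 1.50974 = 419.71 ppm.

C ≈ 420 ppm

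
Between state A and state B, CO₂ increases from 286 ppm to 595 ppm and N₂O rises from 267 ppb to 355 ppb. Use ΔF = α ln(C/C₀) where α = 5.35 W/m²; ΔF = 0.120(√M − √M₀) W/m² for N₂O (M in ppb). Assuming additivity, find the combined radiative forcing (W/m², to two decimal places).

CO₂: 5.35 × ln(595/286) = 5.35 × ln(2.08042) = 5.35 × 0.73257 = 3.9192 W/m².
N₂O: 0.120 × (√355 − √267) = 0.120 × (18.8414 − 16.3401) = 0.120 × 2.5013 = 0.3002 W/m².
Total ΔF = 3.9192 + 0.3002 = 4.2194 W/m².

ΔF = 4.22 W/m²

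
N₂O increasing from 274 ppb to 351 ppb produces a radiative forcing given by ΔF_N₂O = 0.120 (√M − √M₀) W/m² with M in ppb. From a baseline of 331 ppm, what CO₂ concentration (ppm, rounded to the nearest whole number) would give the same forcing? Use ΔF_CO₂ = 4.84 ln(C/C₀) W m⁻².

N₂O forcing: 0.120 × (√351 − √274) = 0.120 × (18.7350 − 16.5529) = 0.120 × 2.1821 = 0.26185 W/m².
Set 4.84 ln(C/331) = 0.26185: ln(C/331) = 0.26185/4.84 = 0.05410, so C = 331 × e^0.05410 = 331 × 1.05559 = 349.40 ppm.

C ≈ 349 ppm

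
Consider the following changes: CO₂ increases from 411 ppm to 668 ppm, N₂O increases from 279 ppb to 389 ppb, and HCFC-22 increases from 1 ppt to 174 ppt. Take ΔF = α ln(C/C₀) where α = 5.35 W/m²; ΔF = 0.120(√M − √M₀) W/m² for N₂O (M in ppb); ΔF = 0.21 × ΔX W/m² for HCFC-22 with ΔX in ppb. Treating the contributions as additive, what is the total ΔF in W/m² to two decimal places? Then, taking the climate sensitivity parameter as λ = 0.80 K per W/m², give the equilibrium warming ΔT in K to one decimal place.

ΔF = 3.00 W/m²; ΔT = 2.4 K

CO₂: 5.35 × ln(668/411) = 5.35 × ln(1.62530) = 5.35 × 0.48569 = 2.5984 W/m².
N₂O: 0.120 × (√389 − √279) = 0.120 × (19.7231 − 16.7033) = 0.120 × 3.0198 = 0.3624 W/m².
HCFC-22: Δ = 174 − 1 = 173 ppt = 0.173 ppb; ΔF = 0.21 × 0.173 = 0.0363 W/m².
Total ΔF = 2.5984 + 0.3624 + 0.0363 = 2.9971 W/m².
ΔT = λ ΔF = 0.80 × 3.00 = 2.4000 K.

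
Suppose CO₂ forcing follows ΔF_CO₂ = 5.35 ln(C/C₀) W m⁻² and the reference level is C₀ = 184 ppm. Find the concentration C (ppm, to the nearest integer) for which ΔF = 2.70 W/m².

Set 5.35 ln(C/184) = 2.70, so ln(C/184) = 2.70/5.35 = 0.50467.
Then C/184 = e^0.50467 = 1.65644, giving C = 184 × 1.65644 = 304.78 ppm.

C ≈ 305 ppm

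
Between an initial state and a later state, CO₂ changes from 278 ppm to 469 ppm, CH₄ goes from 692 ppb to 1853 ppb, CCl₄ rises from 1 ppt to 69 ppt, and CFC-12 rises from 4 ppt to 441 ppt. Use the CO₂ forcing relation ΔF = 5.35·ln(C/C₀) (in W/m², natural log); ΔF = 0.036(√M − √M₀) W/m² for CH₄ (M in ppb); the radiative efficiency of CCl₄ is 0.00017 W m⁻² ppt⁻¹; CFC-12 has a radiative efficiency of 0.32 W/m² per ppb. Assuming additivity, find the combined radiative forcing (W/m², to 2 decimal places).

CO₂: 5.35 × ln(469/278) = 5.35 × ln(1.68705) = 5.35 × 0.52298 = 2.7979 W/m².
CH₄: 0.036 × (√1853 − √692) = 0.036 × (43.0465 − 26.3059) = 0.036 × 16.7406 = 0.6027 W/m².
CCl₄: ΔF = 0.00017 × (69 − 1) = 0.00017 × 68 = 0.0116 W/m².
CFC-12: Δ = 441 − 4 = 437 ppt = 0.437 ppb; ΔF = 0.32 × 0.437 = 0.1398 W/m².
Total ΔF = 2.7979 + 0.6027 + 0.0116 + 0.1398 = 3.5520 W/m².

ΔF = 3.55 W/m²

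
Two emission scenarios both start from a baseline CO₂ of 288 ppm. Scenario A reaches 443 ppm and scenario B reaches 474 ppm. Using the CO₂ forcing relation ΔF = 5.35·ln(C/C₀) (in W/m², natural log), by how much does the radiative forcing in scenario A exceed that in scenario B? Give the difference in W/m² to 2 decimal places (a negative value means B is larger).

ΔF_A − ΔF_B = -0.36 W/m²

ΔF_A = 5.35 ln(443/288) = 5.35 × 0.43061 = 2.3038 W/m².
ΔF_B = 5.35 ln(474/288) = 5.35 × 0.49825 = 2.6656 W/m².
Difference: 2.3038 − 2.6656 = -0.3618 W/m².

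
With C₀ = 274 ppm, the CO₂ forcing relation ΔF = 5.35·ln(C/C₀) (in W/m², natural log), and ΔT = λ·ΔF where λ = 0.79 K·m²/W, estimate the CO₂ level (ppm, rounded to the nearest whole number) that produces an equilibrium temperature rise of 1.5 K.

C ≈ 391 ppm

Required forcing: ΔF = ΔT/λ = 1.5/0.79 = 1.8987 W/m².
Then ln(C/274) = ΔF/5.35 = 1.8987/5.35 = 0.35490.
So C = 274 × e^0.35490 = 274 × 1.42604 = 390.73 ppm.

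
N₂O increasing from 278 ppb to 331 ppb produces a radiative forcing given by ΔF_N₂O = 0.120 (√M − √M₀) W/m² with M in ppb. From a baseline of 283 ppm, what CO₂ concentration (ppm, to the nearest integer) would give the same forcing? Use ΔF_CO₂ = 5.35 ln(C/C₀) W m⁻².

N₂O forcing: 0.120 × (√331 − √278) = 0.120 × (18.1934 − 16.6733) = 0.120 × 1.5201 = 0.18241 W/m².
Set 5.35 ln(C/283) = 0.18241: ln(C/283) = 0.18241/5.35 = 0.03410, so C = 283 × e^0.03410 = 283 × 1.03469 = 292.82 ppm.

C ≈ 293 ppm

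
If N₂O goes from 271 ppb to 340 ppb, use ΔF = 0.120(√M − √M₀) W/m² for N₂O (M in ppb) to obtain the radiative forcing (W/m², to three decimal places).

ΔF = 0.237 W/m²

N₂O: 0.120 × (√340 − √271) = 0.120 × (18.4391 − 16.4621) = 0.120 × 1.9770 = 0.2372 W/m².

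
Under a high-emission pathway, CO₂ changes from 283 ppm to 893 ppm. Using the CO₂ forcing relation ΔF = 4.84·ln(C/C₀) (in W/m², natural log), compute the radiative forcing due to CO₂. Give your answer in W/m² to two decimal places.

ΔF = 5.56 W/m²

CO₂: 4.84 × ln(893/283) = 4.84 × ln(3.15548) = 4.84 × 1.14914 = 5.5618 W/m².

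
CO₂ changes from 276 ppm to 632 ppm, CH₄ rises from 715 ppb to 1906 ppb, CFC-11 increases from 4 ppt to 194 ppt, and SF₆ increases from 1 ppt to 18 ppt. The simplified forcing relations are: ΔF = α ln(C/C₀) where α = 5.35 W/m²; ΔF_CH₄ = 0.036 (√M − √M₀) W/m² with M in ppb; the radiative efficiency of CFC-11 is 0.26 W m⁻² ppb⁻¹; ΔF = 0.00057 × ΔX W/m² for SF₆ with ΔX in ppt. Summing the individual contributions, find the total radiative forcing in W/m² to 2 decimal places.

ΔF = 5.10 W/m²

CO₂: 5.35 × ln(632/276) = 5.35 × ln(2.28986) = 5.35 × 0.82849 = 4.4324 W/m².
CH₄: 0.036 × (√1906 − √715) = 0.036 × (43.6578 − 26.7395) = 0.036 × 16.9183 = 0.6091 W/m².
CFC-11: Δ = 194 − 4 = 190 ppt = 0.190 ppb; ΔF = 0.26 × 0.190 = 0.0494 W/m².
SF₆: ΔF = 0.00057 × (18 − 1) = 0.00057 × 17 = 0.0097 W/m².
Total ΔF = 4.4324 + 0.6091 + 0.0494 + 0.0097 = 5.1006 W/m².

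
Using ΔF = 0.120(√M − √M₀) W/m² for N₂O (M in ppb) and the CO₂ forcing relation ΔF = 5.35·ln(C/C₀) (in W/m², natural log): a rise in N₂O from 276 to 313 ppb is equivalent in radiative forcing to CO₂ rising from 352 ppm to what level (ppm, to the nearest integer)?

N₂O forcing: 0.120 × (√313 − √276) = 0.120 × (17.6918 − 16.6132) = 0.120 × 1.0786 = 0.12943 W/m².
Set 5.35 ln(C/352) = 0.12943: ln(C/352) = 0.12943/5.35 = 0.02419, so C = 352 × e^0.02419 = 352 × 1.02448 = 360.62 ppm.

C ≈ 361 ppm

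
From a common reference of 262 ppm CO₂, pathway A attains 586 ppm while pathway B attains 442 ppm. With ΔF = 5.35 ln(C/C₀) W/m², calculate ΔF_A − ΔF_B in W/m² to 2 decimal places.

ΔF_A − ΔF_B = 1.51 W/m²

ΔF_A = 5.35 ln(586/262) = 5.35 × 0.80498 = 4.3066 W/m².
ΔF_B = 5.35 ln(442/262) = 5.35 × 0.52297 = 2.7979 W/m².
Difference: 4.3066 − 2.7979 = 1.5087 W/m².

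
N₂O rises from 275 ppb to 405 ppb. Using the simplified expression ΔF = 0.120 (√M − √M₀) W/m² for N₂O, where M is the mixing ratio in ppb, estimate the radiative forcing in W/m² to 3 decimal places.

N₂O: 0.120 × (√405 − √275) = 0.120 × (20.1246 − 16.5831) = 0.120 × 3.5415 = 0.4250 W/m².

ΔF = 0.425 W/m²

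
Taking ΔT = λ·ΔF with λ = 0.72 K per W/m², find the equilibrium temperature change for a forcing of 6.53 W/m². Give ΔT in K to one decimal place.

ΔT = λ ΔF = 0.72 × 6.53 = 4.7016 K.

ΔT = 4.7 K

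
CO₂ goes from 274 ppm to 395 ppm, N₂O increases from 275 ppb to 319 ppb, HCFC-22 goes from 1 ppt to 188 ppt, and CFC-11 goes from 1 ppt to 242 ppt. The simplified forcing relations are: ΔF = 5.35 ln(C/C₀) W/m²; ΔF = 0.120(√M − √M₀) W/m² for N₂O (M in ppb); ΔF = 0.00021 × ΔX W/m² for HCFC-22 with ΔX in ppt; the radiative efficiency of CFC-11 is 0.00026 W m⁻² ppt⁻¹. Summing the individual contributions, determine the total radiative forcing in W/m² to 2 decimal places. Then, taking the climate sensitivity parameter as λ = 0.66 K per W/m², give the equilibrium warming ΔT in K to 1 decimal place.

ΔF = 2.21 W/m²; ΔT = 1.5 K

CO₂: 5.35 × ln(395/274) = 5.35 × ln(1.44161) = 5.35 × 0.36576 = 1.9568 W/m².
N₂O: 0.120 × (√319 − √275) = 0.120 × (17.8606 − 16.5831) = 0.120 × 1.2775 = 0.1533 W/m².
HCFC-22: ΔF = 0.00021 × (188 − 1) = 0.00021 × 187 = 0.0393 W/m².
CFC-11: ΔF = 0.00026 × (242 − 1) = 0.00026 × 241 = 0.0627 W/m².
Total ΔF = 1.9568 + 0.1533 + 0.0393 + 0.0627 = 2.2121 W/m².
ΔT = λ ΔF = 0.66 × 2.21 = 1.4586 K.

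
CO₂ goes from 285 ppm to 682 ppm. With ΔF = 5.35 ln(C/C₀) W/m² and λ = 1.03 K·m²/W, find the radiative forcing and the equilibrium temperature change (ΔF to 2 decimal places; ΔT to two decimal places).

ΔF = 4.67 W/m²; ΔT = 4.81 K

CO₂: 5.35 × ln(682/285) = 5.35 × ln(2.39298) = 5.35 × 0.87254 = 4.6681 W/m².
ΔT = λ ΔF = 1.03 × 4.67 = 4.8101 K.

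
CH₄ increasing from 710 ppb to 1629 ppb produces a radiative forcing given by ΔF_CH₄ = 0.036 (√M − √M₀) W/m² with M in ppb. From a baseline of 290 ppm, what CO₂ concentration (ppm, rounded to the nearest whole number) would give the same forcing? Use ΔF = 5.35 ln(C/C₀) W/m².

C ≈ 318 ppm

CH₄ forcing: 0.036 × (√1629 − √710) = 0.036 × (40.3609 − 26.6458) = 0.036 × 13.7151 = 0.49374 W/m².
Set 5.35 ln(C/290) = 0.49374: ln(C/290) = 0.49374/5.35 = 0.09229, so C = 290 × e^0.09229 = 290 × 1.09668 = 318.04 ppm.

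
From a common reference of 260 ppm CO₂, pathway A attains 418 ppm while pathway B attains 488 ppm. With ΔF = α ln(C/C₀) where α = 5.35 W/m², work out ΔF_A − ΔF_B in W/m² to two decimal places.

ΔF_A − ΔF_B = -0.83 W/m²

ΔF_A = 5.35 ln(418/260) = 5.35 × 0.47480 = 2.5402 W/m².
ΔF_B = 5.35 ln(488/260) = 5.35 × 0.62963 = 3.3685 W/m².
Difference: 2.5402 − 3.3685 = -0.8283 W/m².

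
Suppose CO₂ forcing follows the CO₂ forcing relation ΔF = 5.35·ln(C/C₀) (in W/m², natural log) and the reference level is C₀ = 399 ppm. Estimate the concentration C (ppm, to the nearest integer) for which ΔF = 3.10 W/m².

Set 5.35 ln(C/399) = 3.10, so ln(C/399) = 3.10/5.35 = 0.57944.
Then C/399 = e^0.57944 = 1.78504, giving C = 399 × 1.78504 = 712.23 ppm.

C ≈ 712 ppm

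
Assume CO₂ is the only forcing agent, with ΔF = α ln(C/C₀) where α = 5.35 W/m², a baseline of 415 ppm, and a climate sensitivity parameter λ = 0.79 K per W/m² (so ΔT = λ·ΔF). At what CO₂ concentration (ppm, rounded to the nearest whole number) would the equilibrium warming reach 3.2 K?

C ≈ 885 ppm

Required forcing: ΔF = ΔT/λ = 3.2/0.79 = 4.0506 W/m².
Then ln(C/415) = ΔF/5.35 = 4.0506/5.35 = 0.75712.
So C = 415 × e^0.75712 = 415 × 2.13213 = 884.83 ppm.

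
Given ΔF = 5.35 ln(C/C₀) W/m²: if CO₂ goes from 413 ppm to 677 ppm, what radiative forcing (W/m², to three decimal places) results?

ΔF = 2.644 W/m²

CO₂: 5.35 × ln(677/413) = 5.35 × ln(1.63923) = 5.35 × 0.49423 = 2.6441 W/m².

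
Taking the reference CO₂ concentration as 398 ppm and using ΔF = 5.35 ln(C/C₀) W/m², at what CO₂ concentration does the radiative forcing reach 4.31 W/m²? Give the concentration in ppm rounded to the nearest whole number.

C ≈ 891 ppm

Set 5.35 ln(C/398) = 4.31, so ln(C/398) = 4.31/5.35 = 0.80561.
Then C/398 = e^0.80561 = 2.23806, giving C = 398 × 2.23806 = 890.75 ppm.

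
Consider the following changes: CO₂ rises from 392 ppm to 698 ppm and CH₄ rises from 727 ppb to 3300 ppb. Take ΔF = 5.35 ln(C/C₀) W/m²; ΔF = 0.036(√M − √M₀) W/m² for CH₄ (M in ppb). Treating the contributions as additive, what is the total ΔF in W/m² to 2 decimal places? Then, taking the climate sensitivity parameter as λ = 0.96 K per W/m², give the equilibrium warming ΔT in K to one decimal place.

CO₂: 5.35 × ln(698/392) = 5.35 × ln(1.78061) = 5.35 × 0.57696 = 3.0867 W/m².
CH₄: 0.036 × (√3300 − √727) = 0.036 × (57.4456 − 26.9629) = 0.036 × 30.4827 = 1.0974 W/m².
Total ΔF = 3.0867 + 1.0974 = 4.1841 W/m².
ΔT = λ ΔF = 0.96 × 4.18 = 4.0128 K.

ΔF = 4.18 W/m²; ΔT = 4.0 K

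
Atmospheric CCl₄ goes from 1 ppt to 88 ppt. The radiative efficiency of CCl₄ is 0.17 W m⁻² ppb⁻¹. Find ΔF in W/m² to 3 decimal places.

CCl₄: Δ = 88 − 1 = 87 ppt = 0.087 ppb; ΔF = 0.17 × 0.087 = 0.0148 W/m².

ΔF = 0.015 W/m²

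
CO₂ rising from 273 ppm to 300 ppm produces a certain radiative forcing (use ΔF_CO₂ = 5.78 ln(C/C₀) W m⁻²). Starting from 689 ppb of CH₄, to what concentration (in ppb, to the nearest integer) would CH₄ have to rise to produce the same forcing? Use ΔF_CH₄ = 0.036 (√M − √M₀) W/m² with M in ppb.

CO₂ forcing: 5.78 × ln(300/273) = 5.78 × 0.094311 = 0.54512 W/m².
Set 0.036(√M − √689) = 0.54512: √M = 0.54512/0.036 + √689 = 15.1422 + 26.2488 = 41.3910.
M = (41.3910)² = 1713.21 ppb.

M ≈ 1713 ppb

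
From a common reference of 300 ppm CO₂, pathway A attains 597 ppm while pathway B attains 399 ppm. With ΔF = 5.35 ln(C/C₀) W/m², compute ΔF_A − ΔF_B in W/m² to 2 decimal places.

ΔF_A = 5.35 ln(597/300) = 5.35 × 0.68813 = 3.6815 W/m².
ΔF_B = 5.35 ln(399/300) = 5.35 × 0.28518 = 1.5257 W/m².
Difference: 3.6815 − 1.5257 = 2.1558 W/m².
(Equivalently, ΔF_A − ΔF_B = 5.35 ln(597/399) = 5.35 × 0.40296 = 2.1558 W/m².)

ΔF_A − ΔF_B = 2.16 W/m²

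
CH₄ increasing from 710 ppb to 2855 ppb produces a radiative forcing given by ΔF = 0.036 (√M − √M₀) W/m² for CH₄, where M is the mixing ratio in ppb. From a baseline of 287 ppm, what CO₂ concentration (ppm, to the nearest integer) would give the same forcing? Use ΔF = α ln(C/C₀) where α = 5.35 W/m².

CH₄ forcing: 0.036 × (√2855 − √710) = 0.036 × (53.4322 − 26.6458) = 0.036 × 26.7864 = 0.96431 W/m².
Set 5.35 ln(C/287) = 0.96431: ln(C/287) = 0.96431/5.35 = 0.18024, so C = 287 × e^0.18024 = 287 × 1.19750 = 343.68 ppm.

C ≈ 344 ppm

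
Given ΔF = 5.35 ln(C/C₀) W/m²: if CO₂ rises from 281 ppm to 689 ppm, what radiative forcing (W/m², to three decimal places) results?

ΔF = 4.798 W/m²

CO₂: 5.35 × ln(689/281) = 5.35 × ln(2.45196) = 5.35 × 0.89689 = 4.7984 W/m².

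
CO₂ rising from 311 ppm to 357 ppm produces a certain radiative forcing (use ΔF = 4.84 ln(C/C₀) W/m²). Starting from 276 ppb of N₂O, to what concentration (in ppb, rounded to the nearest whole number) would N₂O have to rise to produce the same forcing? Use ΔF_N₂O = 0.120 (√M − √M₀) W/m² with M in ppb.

M ≈ 492 ppb

CO₂ forcing: 4.84 × ln(357/311) = 4.84 × 0.137943 = 0.66764 W/m².
Set 0.120(√M − √276) = 0.66764: √M = 0.66764/0.120 + √276 = 5.5637 + 16.6132 = 22.1769.
M = (22.1769)² = 491.81 ppb.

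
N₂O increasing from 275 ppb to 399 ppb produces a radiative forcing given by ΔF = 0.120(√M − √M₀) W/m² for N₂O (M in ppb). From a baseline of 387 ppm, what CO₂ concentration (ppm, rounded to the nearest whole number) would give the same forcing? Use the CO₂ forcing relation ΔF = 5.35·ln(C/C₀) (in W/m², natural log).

N₂O forcing: 0.120 × (√399 − √275) = 0.120 × (19.9750 − 16.5831) = 0.120 × 3.3919 = 0.40703 W/m².
Set 5.35 ln(C/387) = 0.40703: ln(C/387) = 0.40703/5.35 = 0.07608, so C = 387 × e^0.07608 = 387 × 1.07905 = 417.59 ppm.

C ≈ 418 ppm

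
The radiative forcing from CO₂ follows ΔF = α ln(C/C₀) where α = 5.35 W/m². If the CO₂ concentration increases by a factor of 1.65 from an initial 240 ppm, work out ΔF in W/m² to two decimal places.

ΔF = 2.68 W/m²

Because the forcing depends only on the ratio C/C₀, the initial concentration does not enter.
ΔF = 5.35 × ln(1.65) = 5.35 × 0.50078 = 2.6792 W/m².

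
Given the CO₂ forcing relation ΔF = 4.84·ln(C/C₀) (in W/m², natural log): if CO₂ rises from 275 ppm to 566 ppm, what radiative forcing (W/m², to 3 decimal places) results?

ΔF = 3.494 W/m²

CO₂: 4.84 × ln(566/275) = 4.84 × ln(2.05818) = 4.84 × 0.72182 = 3.4936 W/m².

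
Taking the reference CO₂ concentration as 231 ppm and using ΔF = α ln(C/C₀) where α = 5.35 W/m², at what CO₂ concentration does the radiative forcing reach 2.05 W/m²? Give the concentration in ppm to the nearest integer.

Set 5.35 ln(C/231) = 2.05, so ln(C/231) = 2.05/5.35 = 0.38318.
Then C/231 = e^0.38318 = 1.46694, giving C = 231 × 1.46694 = 338.86 ppm.

C ≈ 339 ppm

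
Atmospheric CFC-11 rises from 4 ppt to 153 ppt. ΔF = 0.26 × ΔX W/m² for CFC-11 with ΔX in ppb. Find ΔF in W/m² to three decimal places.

ΔF = 0.039 W/m²

CFC-11: Δ = 153 − 4 = 149 ppt = 0.149 ppb; ΔF = 0.26 × 0.149 = 0.0387 W/m².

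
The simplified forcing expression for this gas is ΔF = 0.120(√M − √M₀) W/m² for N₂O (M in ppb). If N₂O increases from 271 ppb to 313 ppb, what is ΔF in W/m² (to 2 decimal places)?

ΔF = 0.15 W/m²

N₂O: 0.120 × (√313 − √271) = 0.120 × (17.6918 − 16.4621) = 0.120 × 1.2297 = 0.1476 W/m².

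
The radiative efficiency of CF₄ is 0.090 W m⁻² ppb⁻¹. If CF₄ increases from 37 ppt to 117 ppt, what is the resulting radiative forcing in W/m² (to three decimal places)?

ΔF = 0.007 W/m²

CF₄: Δ = 117 − 37 = 80 ppt = 0.080 ppb; ΔF = 0.090 × 0.080 = 0.0072 W/m².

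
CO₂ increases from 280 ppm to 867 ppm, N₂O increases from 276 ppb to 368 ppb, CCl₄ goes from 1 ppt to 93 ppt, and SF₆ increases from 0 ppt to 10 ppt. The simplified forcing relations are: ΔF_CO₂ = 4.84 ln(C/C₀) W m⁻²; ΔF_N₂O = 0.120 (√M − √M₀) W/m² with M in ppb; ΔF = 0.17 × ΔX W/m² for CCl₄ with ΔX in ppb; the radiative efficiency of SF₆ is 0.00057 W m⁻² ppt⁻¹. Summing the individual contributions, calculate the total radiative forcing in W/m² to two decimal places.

CO₂: 4.84 × ln(867/280) = 4.84 × ln(3.09643) = 4.84 × 1.13025 = 5.4704 W/m².
N₂O: 0.120 × (√368 − √276) = 0.120 × (19.1833 − 16.6132) = 0.120 × 2.5701 = 0.3084 W/m².
CCl₄: Δ = 93 − 1 = 92 ppt = 0.092 ppb; ΔF = 0.17 × 0.092 = 0.0156 W/m².
SF₆: ΔF = 0.00057 × (10 − 0) = 0.00057 × 10 = 0.0057 W/m².
Total ΔF = 5.4704 + 0.3084 + 0.0156 + 0.0057 = 5.8001 W/m².

ΔF = 5.80 W/m²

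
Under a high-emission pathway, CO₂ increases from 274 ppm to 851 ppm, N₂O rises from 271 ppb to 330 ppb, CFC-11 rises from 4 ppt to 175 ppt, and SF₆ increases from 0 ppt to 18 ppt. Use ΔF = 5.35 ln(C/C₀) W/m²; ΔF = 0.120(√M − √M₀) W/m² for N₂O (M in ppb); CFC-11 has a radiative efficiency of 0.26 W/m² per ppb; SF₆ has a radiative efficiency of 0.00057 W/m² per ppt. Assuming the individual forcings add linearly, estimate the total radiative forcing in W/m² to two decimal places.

ΔF = 6.32 W/m²

CO₂: 5.35 × ln(851/274) = 5.35 × ln(3.10584) = 5.35 × 1.13328 = 6.0630 W/m².
N₂O: 0.120 × (√330 − √271) = 0.120 × (18.1659 − 16.4621) = 0.120 × 1.7038 = 0.2045 W/m².
CFC-11: Δ = 175 − 4 = 171 ppt = 0.171 ppb; ΔF = 0.26 × 0.171 = 0.0445 W/m².
SF₆: ΔF = 0.00057 × (18 − 0) = 0.00057 × 18 = 0.0103 W/m².
Total ΔF = 6.0630 + 0.2045 + 0.0445 + 0.0103 = 6.3223 W/m².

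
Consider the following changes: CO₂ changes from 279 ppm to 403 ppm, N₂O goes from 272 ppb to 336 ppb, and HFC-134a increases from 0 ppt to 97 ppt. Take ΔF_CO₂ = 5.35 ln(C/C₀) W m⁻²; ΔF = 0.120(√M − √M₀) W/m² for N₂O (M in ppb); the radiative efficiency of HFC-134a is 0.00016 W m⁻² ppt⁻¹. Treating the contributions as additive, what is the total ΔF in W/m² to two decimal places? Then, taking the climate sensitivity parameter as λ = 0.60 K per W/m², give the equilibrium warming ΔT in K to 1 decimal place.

ΔF = 2.20 W/m²; ΔT = 1.3 K

CO₂: 5.35 × ln(403/279) = 5.35 × ln(1.44444) = 5.35 × 0.36772 = 1.9673 W/m².
N₂O: 0.120 × (√336 − √272) = 0.120 × (18.3303 − 16.4924) = 0.120 × 1.8379 = 0.2205 W/m².
HFC-134a: ΔF = 0.00016 × (97 − 0) = 0.00016 × 97 = 0.0155 W/m².
Total ΔF = 1.9673 + 0.2205 + 0.0155 = 2.2033 W/m².
ΔT = λ ΔF = 0.60 × 2.20 = 1.3200 K.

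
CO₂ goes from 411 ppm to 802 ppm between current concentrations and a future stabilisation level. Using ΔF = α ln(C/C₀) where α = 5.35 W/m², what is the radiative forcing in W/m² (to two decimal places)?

ΔF = 3.58 W/m²

CO₂: 5.35 × ln(802/411) = 5.35 × ln(1.95134) = 5.35 × 0.66852 = 3.5766 W/m².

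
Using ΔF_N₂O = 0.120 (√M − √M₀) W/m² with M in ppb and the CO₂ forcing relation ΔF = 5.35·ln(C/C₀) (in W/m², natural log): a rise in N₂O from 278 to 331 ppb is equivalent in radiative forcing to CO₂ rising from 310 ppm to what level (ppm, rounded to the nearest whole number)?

N₂O forcing: 0.120 × (√331 − √278) = 0.120 × (18.1934 − 16.6733) = 0.120 × 1.5201 = 0.18241 W/m².
Set 5.35 ln(C/310) = 0.18241: ln(C/310) = 0.18241/5.35 = 0.03410, so C = 310 × e^0.03410 = 310 × 1.03469 = 320.75 ppm.

C ≈ 321 ppm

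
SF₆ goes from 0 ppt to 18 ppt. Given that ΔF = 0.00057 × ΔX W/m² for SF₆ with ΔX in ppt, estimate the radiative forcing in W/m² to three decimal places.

SF₆: ΔF = 0.00057 × (18 − 0) = 0.00057 × 18 = 0.0103 W/m².

ΔF = 0.010 W/m²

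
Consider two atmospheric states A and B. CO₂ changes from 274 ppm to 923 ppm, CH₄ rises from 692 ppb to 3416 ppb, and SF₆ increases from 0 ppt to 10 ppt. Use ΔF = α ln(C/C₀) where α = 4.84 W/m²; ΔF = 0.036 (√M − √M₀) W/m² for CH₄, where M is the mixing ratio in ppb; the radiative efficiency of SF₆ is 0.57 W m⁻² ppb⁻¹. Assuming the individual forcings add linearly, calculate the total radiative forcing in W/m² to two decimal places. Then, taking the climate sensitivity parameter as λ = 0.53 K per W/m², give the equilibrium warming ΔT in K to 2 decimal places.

CO₂: 4.84 × ln(923/274) = 4.84 × ln(3.36861) = 4.84 × 1.21450 = 5.8782 W/m².
CH₄: 0.036 × (√3416 − √692) = 0.036 × (58.4466 − 26.3059) = 0.036 × 32.1407 = 1.1571 W/m².
SF₆: Δ = 10 − 0 = 10 ppt = 0.010 ppb; ΔF = 0.57 × 0.010 = 0.0057 W/m².
Total ΔF = 5.8782 + 1.1571 + 0.0057 = 7.0410 W/m².
ΔT = λ ΔF = 0.53 × 7.04 = 3.7312 K.

ΔF = 7.04 W/m²; ΔT = 3.73 K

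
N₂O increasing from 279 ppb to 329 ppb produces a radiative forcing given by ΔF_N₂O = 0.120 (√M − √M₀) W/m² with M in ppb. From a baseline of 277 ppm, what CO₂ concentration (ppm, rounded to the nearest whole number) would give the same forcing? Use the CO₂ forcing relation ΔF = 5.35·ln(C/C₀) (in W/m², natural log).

C ≈ 286 ppm

N₂O forcing: 0.120 × (√329 − √279) = 0.120 × (18.1384 − 16.7033) = 0.120 × 1.4351 = 0.17221 W/m².
Set 5.35 ln(C/277) = 0.17221: ln(C/277) = 0.17221/5.35 = 0.03219, so C = 277 × e^0.03219 = 277 × 1.03271 = 286.06 ppm.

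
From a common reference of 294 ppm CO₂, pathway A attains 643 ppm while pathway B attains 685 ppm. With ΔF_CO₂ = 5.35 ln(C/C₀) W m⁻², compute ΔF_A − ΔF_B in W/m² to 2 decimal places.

ΔF_A − ΔF_B = -0.34 W/m²

ΔF_A = 5.35 ln(643/294) = 5.35 × 0.78256 = 4.1867 W/m².
ΔF_B = 5.35 ln(685/294) = 5.35 × 0.84584 = 4.5252 W/m².
Difference: 4.1867 − 4.5252 = -0.3385 W/m².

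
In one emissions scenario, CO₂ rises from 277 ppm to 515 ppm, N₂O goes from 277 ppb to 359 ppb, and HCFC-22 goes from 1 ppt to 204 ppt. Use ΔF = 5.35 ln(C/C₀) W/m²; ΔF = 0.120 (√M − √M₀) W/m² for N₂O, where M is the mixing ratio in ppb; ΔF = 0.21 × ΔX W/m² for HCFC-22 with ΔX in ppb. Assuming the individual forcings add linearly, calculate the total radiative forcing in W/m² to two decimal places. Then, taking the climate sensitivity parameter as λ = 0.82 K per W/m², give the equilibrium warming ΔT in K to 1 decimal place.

CO₂: 5.35 × ln(515/277) = 5.35 × ln(1.85921) = 5.35 × 0.62015 = 3.3178 W/m².
N₂O: 0.120 × (√359 − √277) = 0.120 × (18.9473 − 16.6433) = 0.120 × 2.3040 = 0.2765 W/m².
HCFC-22: Δ = 204 − 1 = 203 ppt = 0.203 ppb; ΔF = 0.21 × 0.203 = 0.0426 W/m².
Total ΔF = 3.3178 + 0.2765 + 0.0426 = 3.6369 W/m².
ΔT = λ ΔF = 0.82 × 3.64 = 2.9848 K.

ΔF = 3.64 W/m²; ΔT = 3.0 K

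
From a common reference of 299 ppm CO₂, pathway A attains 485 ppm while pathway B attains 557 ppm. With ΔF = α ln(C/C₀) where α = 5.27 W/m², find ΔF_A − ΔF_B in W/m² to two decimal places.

ΔF_A − ΔF_B = -0.73 W/m²

ΔF_A = 5.27 ln(485/299) = 5.27 × 0.48371 = 2.5492 W/m².
ΔF_B = 5.27 ln(557/299) = 5.27 × 0.62212 = 3.2786 W/m².
Difference: 2.5492 − 3.2786 = -0.7294 W/m².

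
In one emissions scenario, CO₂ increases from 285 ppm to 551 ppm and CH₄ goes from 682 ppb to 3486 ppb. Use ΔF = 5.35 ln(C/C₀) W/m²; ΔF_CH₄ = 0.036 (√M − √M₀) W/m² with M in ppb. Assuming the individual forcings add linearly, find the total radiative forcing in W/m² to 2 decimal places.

CO₂: 5.35 × ln(551/285) = 5.35 × ln(1.93333) = 5.35 × 0.65924 = 3.5269 W/m².
CH₄: 0.036 × (√3486 − √682) = 0.036 × (59.0424 − 26.1151) = 0.036 × 32.9273 = 1.1854 W/m².
Total ΔF = 3.5269 + 1.1854 = 4.7123 W/m².

ΔF = 4.71 W/m²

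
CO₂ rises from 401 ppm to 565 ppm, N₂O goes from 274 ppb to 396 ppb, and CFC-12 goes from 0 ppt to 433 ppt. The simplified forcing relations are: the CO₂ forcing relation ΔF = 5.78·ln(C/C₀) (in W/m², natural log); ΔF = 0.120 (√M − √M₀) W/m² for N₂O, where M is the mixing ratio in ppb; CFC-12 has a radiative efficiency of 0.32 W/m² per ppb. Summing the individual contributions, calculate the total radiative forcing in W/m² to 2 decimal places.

ΔF = 2.52 W/m²

CO₂: 5.78 × ln(565/401) = 5.78 × ln(1.40898) = 5.78 × 0.34287 = 1.9818 W/m².
N₂O: 0.120 × (√396 − √274) = 0.120 × (19.8997 − 16.5529) = 0.120 × 3.3468 = 0.4016 W/m².
CFC-12: Δ = 433 − 0 = 433 ppt = 0.433 ppb; ΔF = 0.32 × 0.433 = 0.1386 W/m².
Total ΔF = 1.9818 + 0.4016 + 0.1386 = 2.5220 W/m².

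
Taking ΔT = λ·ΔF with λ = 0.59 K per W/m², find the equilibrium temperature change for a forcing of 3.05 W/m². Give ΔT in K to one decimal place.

ΔT = 1.8 K

ΔT = λ ΔF = 0.59 × 3.05 = 1.7995 K.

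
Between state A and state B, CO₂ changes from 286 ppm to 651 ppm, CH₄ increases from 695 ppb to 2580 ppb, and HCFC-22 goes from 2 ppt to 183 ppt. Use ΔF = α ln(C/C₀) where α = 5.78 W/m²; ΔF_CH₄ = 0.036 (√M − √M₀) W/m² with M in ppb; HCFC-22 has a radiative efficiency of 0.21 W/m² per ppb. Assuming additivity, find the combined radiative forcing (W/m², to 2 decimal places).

CO₂: 5.78 × ln(651/286) = 5.78 × ln(2.27622) = 5.78 × 0.82252 = 4.7542 W/m².
CH₄: 0.036 × (√2580 − √695) = 0.036 × (50.7937 − 26.3629) = 0.036 × 24.4308 = 0.8795 W/m².
HCFC-22: Δ = 183 − 2 = 181 ppt = 0.181 ppb; ΔF = 0.21 × 0.181 = 0.0380 W/m².
Total ΔF = 4.7542 + 0.8795 + 0.0380 = 5.6717 W/m².

ΔF = 5.67 W/m²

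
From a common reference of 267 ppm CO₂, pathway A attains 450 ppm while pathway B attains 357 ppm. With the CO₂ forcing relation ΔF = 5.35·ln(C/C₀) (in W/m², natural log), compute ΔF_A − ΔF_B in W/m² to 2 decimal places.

ΔF_A − ΔF_B = 1.24 W/m²

ΔF_A = 5.35 ln(450/267) = 5.35 × 0.52200 = 2.7927 W/m².
ΔF_B = 5.35 ln(357/267) = 5.35 × 0.29049 = 1.5541 W/m².
Difference: 2.7927 − 1.5541 = 1.2386 W/m².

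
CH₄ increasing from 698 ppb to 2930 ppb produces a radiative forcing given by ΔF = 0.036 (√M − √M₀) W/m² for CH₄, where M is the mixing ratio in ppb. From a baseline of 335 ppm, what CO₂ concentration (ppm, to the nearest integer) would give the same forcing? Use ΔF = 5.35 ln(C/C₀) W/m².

CH₄ forcing: 0.036 × (√2930 − √698) = 0.036 × (54.1295 − 26.4197) = 0.036 × 27.7098 = 0.99755 W/m².
Set 5.35 ln(C/335) = 0.99755: ln(C/335) = 0.99755/5.35 = 0.18646, so C = 335 × e^0.18646 = 335 × 1.20498 = 403.67 ppm.

C ≈ 404 ppm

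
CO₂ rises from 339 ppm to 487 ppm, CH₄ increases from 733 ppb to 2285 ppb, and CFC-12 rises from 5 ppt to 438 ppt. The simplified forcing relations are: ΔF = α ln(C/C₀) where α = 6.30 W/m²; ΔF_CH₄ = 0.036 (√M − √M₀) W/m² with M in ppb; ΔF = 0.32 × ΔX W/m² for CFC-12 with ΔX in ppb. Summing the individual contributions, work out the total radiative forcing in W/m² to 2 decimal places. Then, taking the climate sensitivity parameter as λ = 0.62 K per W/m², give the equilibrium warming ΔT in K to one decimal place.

CO₂: 6.30 × ln(487/339) = 6.30 × ln(1.43658) = 6.30 × 0.36227 = 2.2823 W/m².
CH₄: 0.036 × (√2285 − √733) = 0.036 × (47.8017 − 27.0740) = 0.036 × 20.7277 = 0.7462 W/m².
CFC-12: Δ = 438 − 5 = 433 ppt = 0.433 ppb; ΔF = 0.32 × 0.433 = 0.1386 W/m².
Total ΔF = 2.2823 + 0.7462 + 0.1386 = 3.1671 W/m².
ΔT = λ ΔF = 0.62 × 3.17 = 1.9654 K.

ΔF = 3.17 W/m²; ΔT = 2.0 K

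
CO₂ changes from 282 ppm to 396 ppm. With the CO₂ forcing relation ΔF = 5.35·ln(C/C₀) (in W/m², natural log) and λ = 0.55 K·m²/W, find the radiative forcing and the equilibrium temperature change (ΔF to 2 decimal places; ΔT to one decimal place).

ΔF = 1.82 W/m²; ΔT = 1.0 K

CO₂: 5.35 × ln(396/282) = 5.35 × ln(1.40426) = 5.35 × 0.33951 = 1.8164 W/m².
ΔT = λ ΔF = 0.55 × 1.82 = 1.0010 K.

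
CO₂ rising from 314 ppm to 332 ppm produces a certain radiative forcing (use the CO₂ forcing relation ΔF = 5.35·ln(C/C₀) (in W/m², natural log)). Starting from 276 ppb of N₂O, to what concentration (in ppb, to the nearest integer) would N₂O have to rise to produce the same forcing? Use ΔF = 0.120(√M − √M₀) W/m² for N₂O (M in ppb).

CO₂ forcing: 5.35 × ln(332/314) = 5.35 × 0.055742 = 0.29822 W/m².
Set 0.120(√M − √276) = 0.29822: √M = 0.29822/0.120 + √276 = 2.4852 + 16.6132 = 19.0984.
M = (19.0984)² = 364.75 ppb.

M ≈ 365 ppb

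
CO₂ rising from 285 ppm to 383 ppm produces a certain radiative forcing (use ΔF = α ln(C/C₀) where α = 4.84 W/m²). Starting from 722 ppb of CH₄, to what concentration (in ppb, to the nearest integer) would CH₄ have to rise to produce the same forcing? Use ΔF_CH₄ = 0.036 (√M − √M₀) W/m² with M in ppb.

M ≈ 4436 ppb

CO₂ forcing: 4.84 × ln(383/285) = 4.84 × 0.295546 = 1.43044 W/m².
Set 0.036(√M − √722) = 1.43044: √M = 1.43044/0.036 + √722 = 39.7344 + 26.8701 = 66.6045.
M = (66.6045)² = 4436.16 ppb.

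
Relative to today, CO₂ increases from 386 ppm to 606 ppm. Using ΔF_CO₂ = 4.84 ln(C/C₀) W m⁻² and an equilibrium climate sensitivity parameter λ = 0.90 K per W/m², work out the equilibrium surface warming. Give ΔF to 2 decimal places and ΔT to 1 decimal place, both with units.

ΔF = 2.18 W/m²; ΔT = 2.0 K

CO₂: 4.84 × ln(606/386) = 4.84 × ln(1.56995) = 4.84 × 0.45104 = 2.1830 W/m².
ΔT = λ ΔF = 0.90 × 2.18 = 1.9620 K.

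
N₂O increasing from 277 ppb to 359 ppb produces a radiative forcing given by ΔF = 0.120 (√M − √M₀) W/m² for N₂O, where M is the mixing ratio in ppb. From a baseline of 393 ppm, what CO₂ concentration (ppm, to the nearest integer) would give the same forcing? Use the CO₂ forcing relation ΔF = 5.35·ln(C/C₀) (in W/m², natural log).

N₂O forcing: 0.120 × (√359 − √277) = 0.120 × (18.9473 − 16.6433) = 0.120 × 2.3040 = 0.27648 W/m².
Set 5.35 ln(C/393) = 0.27648: ln(C/393) = 0.27648/5.35 = 0.05168, so C = 393 × e^0.05168 = 393 × 1.05304 = 413.84 ppm.

C ≈ 414 ppm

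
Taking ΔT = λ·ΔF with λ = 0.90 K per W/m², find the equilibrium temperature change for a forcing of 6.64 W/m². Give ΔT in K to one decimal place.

ΔT = 6.0 K

ΔT = λ ΔF = 0.90 × 6.64 = 5.9760 K.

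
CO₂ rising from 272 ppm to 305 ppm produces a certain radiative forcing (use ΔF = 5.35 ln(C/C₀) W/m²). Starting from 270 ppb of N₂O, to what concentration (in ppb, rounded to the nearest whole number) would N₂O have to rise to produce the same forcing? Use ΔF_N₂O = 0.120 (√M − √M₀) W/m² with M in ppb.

CO₂ forcing: 5.35 × ln(305/272) = 5.35 × 0.114510 = 0.61263 W/m².
Set 0.120(√M − √270) = 0.61263: √M = 0.61263/0.120 + √270 = 5.1053 + 16.4317 = 21.5370.
M = (21.5370)² = 463.84 ppb.

M ≈ 464 ppb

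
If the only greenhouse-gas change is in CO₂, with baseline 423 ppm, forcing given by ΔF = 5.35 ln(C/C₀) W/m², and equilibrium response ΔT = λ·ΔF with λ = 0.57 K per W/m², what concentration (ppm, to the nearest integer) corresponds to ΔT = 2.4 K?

Required forcing: ΔF = ΔT/λ = 2.4/0.57 = 4.2105 W/m².
Then ln(C/423) = ΔF/5.35 = 4.2105/5.35 = 0.78701.
So C = 423 × e^0.78701 = 423 × 2.19682 = 929.25 ppm.

C ≈ 929 ppm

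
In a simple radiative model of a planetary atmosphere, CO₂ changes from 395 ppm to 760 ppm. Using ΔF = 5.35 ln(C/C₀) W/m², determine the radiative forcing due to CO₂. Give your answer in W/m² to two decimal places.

ΔF = 3.50 W/m²

CO₂: 5.35 × ln(760/395) = 5.35 × ln(1.92405) = 5.35 × 0.65443 = 3.5012 W/m².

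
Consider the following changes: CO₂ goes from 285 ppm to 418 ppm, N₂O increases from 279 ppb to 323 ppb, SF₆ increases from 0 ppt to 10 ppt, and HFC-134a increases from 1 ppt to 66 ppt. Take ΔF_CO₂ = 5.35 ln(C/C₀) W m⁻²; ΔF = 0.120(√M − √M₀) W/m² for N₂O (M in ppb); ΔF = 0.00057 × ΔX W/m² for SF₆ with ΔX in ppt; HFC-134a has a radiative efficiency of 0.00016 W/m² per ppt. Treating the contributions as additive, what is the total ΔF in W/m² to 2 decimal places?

CO₂: 5.35 × ln(418/285) = 5.35 × ln(1.46667) = 5.35 × 0.38299 = 2.0490 W/m².
N₂O: 0.120 × (√323 − √279) = 0.120 × (17.9722 − 16.7033) = 0.120 × 1.2689 = 0.1523 W/m².
SF₆: ΔF = 0.00057 × (10 − 0) = 0.00057 × 10 = 0.0057 W/m².
HFC-134a: ΔF = 0.00016 × (66 − 1) = 0.00016 × 65 = 0.0104 W/m².
Total ΔF = 2.0490 + 0.1523 + 0.0057 + 0.0104 = 2.2174 W/m².

ΔF = 2.22 W/m²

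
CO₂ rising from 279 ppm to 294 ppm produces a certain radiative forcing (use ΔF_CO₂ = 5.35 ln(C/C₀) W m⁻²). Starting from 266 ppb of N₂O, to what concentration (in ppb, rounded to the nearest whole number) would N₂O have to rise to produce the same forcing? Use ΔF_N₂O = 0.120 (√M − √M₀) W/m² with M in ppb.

M ≈ 348 ppb

CO₂ forcing: 5.35 × ln(294/279) = 5.35 × 0.052368 = 0.28017 W/m².
Set 0.120(√M − √266) = 0.28017: √M = 0.28017/0.120 + √266 = 2.3348 + 16.3095 = 18.6443.
M = (18.6443)² = 347.61 ppb.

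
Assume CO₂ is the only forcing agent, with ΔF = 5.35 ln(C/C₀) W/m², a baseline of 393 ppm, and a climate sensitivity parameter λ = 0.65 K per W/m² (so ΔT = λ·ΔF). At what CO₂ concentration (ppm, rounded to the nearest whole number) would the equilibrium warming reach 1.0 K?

C ≈ 524 ppm

Required forcing: ΔF = ΔT/λ = 1.0/0.65 = 1.5385 W/m².
Then ln(C/393) = ΔF/5.35 = 1.5385/5.35 = 0.28757.
So C = 393 × e^0.28757 = 393 × 1.33318 = 523.94 ppm.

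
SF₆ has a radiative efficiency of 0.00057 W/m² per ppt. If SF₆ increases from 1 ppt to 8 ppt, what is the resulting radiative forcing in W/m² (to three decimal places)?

ΔF = 0.004 W/m²

SF₆: ΔF = 0.00057 × (8 − 1) = 0.00057 × 7 = 0.0040 W/m².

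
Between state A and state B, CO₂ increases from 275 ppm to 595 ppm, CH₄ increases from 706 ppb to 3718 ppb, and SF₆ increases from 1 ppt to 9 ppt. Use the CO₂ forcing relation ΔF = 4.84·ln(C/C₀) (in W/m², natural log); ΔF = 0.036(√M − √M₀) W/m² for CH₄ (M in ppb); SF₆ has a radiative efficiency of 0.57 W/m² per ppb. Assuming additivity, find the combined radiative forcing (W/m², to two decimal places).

CO₂: 4.84 × ln(595/275) = 4.84 × ln(2.16364) = 4.84 × 0.77179 = 3.7355 W/m².
CH₄: 0.036 × (√3718 − √706) = 0.036 × (60.9754 − 26.5707) = 0.036 × 34.4047 = 1.2386 W/m².
SF₆: Δ = 9 − 1 = 8 ppt = 0.008 ppb; ΔF = 0.57 × 0.008 = 0.0046 W/m².
Total ΔF = 3.7355 + 1.2386 + 0.0046 = 4.9787 W/m².

ΔF = 4.98 W/m²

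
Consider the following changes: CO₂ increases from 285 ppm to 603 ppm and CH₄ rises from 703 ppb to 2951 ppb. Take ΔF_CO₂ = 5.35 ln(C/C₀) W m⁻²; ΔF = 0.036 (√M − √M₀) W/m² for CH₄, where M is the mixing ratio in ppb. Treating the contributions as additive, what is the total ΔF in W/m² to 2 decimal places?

CO₂: 5.35 × ln(603/285) = 5.35 × ln(2.11579) = 5.35 × 0.74943 = 4.0095 W/m².
CH₄: 0.036 × (√2951 − √703) = 0.036 × (54.3231 − 26.5141) = 0.036 × 27.8090 = 1.0011 W/m².
Total ΔF = 4.0095 + 1.0011 = 5.0106 W/m².

ΔF = 5.01 W/m²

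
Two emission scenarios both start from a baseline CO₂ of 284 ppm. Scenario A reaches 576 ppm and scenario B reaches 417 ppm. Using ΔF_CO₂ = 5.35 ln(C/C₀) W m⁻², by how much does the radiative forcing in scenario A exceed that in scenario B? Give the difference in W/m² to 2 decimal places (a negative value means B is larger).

ΔF_A = 5.35 ln(576/284) = 5.35 × 0.70713 = 3.7831 W/m².
ΔF_B = 5.35 ln(417/284) = 5.35 × 0.38411 = 2.0550 W/m².
Difference: 3.7831 − 2.0550 = 1.7281 W/m².

ΔF_A − ΔF_B = 1.73 W/m²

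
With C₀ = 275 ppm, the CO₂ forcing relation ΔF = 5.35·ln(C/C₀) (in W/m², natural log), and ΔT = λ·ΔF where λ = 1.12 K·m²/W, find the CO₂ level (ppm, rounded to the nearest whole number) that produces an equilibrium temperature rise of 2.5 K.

C ≈ 417 ppm

Required forcing: ΔF = ΔT/λ = 2.5/1.12 = 2.2321 W/m².
Then ln(C/275) = ΔF/5.35 = 2.2321/5.35 = 0.41721.
So C = 275 × e^0.41721 = 275 × 1.51772 = 417.37 ppm.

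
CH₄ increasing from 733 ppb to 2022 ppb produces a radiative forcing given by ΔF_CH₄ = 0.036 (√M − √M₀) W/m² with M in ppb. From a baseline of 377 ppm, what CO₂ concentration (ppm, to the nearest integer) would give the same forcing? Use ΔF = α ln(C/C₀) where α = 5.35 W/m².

CH₄ forcing: 0.036 × (√2022 − √733) = 0.036 × (44.9667 − 27.0740) = 0.036 × 17.8927 = 0.64414 W/m².
Set 5.35 ln(C/377) = 0.64414: ln(C/377) = 0.64414/5.35 = 0.12040, so C = 377 × e^0.12040 = 377 × 1.12795 = 425.24 ppm.

C ≈ 425 ppm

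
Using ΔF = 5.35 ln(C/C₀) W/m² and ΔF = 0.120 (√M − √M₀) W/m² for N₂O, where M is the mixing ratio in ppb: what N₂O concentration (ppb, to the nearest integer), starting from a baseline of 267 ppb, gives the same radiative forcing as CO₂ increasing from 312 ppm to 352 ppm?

M ≈ 472 ppb

CO₂ forcing: 5.35 × ln(352/312) = 5.35 × 0.120628 = 0.64536 W/m².
Set 0.120(√M − √267) = 0.64536: √M = 0.64536/0.120 + √267 = 5.3780 + 16.3401 = 21.7181.
M = (21.7181)² = 471.68 ppb.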